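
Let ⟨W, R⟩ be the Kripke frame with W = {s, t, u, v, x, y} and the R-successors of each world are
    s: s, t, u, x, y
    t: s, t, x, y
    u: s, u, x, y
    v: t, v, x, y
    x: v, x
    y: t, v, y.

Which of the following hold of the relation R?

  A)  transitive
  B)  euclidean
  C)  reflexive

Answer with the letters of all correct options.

(A) not transitive: s R x and x R v but not s R v.
(B) not euclidean: s R t and s R u but not t R u.
(C) reflexive: each world relates to itself.

C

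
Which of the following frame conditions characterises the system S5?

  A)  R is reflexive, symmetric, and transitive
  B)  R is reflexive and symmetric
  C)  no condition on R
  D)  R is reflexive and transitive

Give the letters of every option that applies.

(A) S5 is sound and complete for exactly this class.
(B) this class determines B (= KTB), not S5.
(C) this class determines K, not S5.
(D) this class determines S4, not S5.

A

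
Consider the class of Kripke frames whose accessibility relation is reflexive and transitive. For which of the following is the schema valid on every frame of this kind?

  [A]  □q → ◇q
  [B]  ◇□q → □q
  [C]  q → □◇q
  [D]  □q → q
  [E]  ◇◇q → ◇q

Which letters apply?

A, D, E

Reflexive relations are serial.
(A) □q → ◇q is axiom D; it is valid on a frame exactly when R is serial. Every such R is serial, so valid.
(B) the dual of axiom 5: valid iff R is euclidean. Such an R need not be euclidean — not valid.
(C) q → □◇q (axiom B) characterises the symmetric frames. Such an R need not be symmetric — not valid.
(D) □q → q is axiom T; it is valid on a frame exactly when R is reflexive. Every such R is reflexive, so valid.
(E) the dual of axiom 4: valid iff R is transitive. Every such R is transitive — valid.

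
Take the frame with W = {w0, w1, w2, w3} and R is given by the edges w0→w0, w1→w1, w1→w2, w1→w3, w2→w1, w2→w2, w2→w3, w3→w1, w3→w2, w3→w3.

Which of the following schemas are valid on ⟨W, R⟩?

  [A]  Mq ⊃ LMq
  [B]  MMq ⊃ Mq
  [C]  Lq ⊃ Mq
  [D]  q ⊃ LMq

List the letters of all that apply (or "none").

A, B, C, D

R is symmetric: every R-edge is matched by its reverse.
R is transitive: R is closed under composition.
R is euclidean: any two R-successors of the same world are R-related.
R is serial: every world has an R-successor.
(A) axiom 5: valid iff R is euclidean. R is euclidean — valid.
(B) MMq ⊃ Mq (the dual of axiom 4) characterises the transitive frames. R is transitive — valid.
(C) Lq ⊃ Mq (axiom D) characterises the serial frames. R is serial — valid.
(D) q ⊃ LMq (axiom B) characterises the symmetric frames. R is symmetric — valid.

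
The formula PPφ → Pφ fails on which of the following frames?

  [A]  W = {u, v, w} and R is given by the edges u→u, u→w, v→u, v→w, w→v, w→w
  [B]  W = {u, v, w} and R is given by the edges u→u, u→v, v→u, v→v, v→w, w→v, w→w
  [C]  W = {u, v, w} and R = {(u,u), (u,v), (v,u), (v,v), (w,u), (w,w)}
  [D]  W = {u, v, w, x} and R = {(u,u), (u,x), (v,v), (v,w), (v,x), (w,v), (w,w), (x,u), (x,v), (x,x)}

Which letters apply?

The schema PPφ → Pφ is the dual of axiom 4; it is valid on a frame iff R is transitive.
(A) R is not transitive (u R w and w R v but not u R v), so the schema fails here.
(B) R is not transitive (u R v and v R w but not u R w), so the schema fails here.
(C) R is not transitive (w R u and u R v but not w R v), so the schema fails here.
(D) R is not transitive (u R x and x R v but not u R v), so the schema fails here.

A, B, C, D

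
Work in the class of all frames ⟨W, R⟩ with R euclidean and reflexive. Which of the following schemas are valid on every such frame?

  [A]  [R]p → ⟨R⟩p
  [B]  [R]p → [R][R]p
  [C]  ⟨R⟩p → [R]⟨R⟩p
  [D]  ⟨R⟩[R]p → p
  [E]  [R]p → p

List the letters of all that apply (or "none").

A, B, C, D, E

A reflexive euclidean relation is also symmetric (from wRw and wRv the euclidean condition gives vRw) and hence transitive; it is an equivalence relation.
(A) [R]p → ⟨R⟩p (axiom D) characterises the serial frames. Every such R is serial — valid.
(B) [R]p → [R][R]p (axiom 4) characterises the transitive frames. Every such R is transitive — valid.
(C) ⟨R⟩p → [R]⟨R⟩p is axiom 5; it is valid on a frame exactly when R is euclidean. Every such R is euclidean, so valid.
(D) the dual of axiom B: valid iff R is symmetric. Every such R is symmetric — valid.
(E) [R]p → p is axiom T; it is valid on a frame exactly when R is reflexive. Every such R is reflexive, so valid.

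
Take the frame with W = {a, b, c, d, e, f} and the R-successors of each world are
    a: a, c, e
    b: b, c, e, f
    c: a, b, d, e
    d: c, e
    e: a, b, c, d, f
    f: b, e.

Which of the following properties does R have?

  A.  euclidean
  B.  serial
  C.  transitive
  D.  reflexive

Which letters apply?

B

(A) not euclidean: b R c and b R f but not c R f.
(B) serial: every world has an R-successor.
(C) not transitive: a R c and c R b but not a R b.
(D) not reflexive: not c R c.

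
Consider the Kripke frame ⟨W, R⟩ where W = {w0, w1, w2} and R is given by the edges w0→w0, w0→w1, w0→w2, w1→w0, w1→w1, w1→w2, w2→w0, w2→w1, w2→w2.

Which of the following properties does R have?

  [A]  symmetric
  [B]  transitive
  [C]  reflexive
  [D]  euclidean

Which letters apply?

A, B, C, D

(A) symmetric: every R-edge is matched by its reverse.
(B) transitive: R is closed under composition.
(C) reflexive: each world relates to itself.
(D) euclidean: any two R-successors of the same world are R-related.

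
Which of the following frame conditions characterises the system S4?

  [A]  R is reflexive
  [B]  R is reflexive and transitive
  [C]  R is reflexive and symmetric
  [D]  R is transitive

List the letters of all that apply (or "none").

B

(A) this class determines T (= KT), not S4.
(B) S4 is sound and complete for exactly this class.
(C) this class determines B (= KTB), not S4.
(D) this class determines K4, not S4.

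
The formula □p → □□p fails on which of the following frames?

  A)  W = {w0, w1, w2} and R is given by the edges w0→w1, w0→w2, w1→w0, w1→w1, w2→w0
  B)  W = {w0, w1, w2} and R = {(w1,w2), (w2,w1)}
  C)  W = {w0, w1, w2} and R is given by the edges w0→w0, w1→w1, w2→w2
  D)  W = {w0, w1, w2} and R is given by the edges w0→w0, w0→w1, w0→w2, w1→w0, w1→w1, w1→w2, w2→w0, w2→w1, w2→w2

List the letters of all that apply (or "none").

The schema □p → □□p is axiom 4; it is valid on a frame iff R is transitive.
(A) R is not transitive (w0 R w1 and w1 R w0 but not w0 R w0), so the schema fails here.
(B) R is not transitive (w1 R w2 and w2 R w1 but not w1 R w1), so the schema fails here.
(C) R is transitive (R is closed under composition), so the schema is valid here.
(D) R is transitive (R is closed under composition), so the schema is valid here.

A, B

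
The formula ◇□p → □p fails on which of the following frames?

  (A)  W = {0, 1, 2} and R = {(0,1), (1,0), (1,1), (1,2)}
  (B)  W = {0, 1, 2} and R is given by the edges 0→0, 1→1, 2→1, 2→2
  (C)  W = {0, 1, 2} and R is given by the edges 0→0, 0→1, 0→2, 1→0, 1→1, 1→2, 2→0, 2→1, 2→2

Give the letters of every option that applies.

A, B

The schema ◇□p → □p is the dual of axiom 5; it is valid on a frame iff R is euclidean.
(A) R is not euclidean (1 R 0 and 1 R 2 but not 0 R 2), so the schema fails here.
(B) R is not euclidean (2 R 1 and 2 R 2 but not 1 R 2), so the schema fails here.
(C) R is euclidean (any two R-successors of the same world are R-related), so the schema is valid here.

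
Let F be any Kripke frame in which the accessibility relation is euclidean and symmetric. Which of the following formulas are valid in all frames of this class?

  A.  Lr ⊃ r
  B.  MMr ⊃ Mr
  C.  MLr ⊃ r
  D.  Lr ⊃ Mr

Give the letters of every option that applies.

A symmetric euclidean relation is transitive (uRv and vRw give vRu by symmetry, then uRw by the euclidean condition, applied at v).
(A) Lr ⊃ r (axiom T) characterises the reflexive frames. Such an R need not be reflexive — not valid.
(B) MMr ⊃ Mr (the dual of axiom 4) characterises the transitive frames. Every such R is transitive — valid.
(C) MLr ⊃ r is the dual of axiom B, which corresponds to symmetry. Every such R is symmetric — valid.
(D) Lr ⊃ Mr (axiom D) characterises the serial frames. Such an R need not be serial — not valid.

B, C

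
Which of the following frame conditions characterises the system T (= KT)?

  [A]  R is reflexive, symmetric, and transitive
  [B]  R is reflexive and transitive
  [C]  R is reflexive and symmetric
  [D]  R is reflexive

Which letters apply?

D

(A) this class determines S5, not T (= KT).
(B) this class determines S4, not T (= KT).
(C) this class determines B (= KTB), not T (= KT).
(D) T (= KT) is sound and complete for exactly this class.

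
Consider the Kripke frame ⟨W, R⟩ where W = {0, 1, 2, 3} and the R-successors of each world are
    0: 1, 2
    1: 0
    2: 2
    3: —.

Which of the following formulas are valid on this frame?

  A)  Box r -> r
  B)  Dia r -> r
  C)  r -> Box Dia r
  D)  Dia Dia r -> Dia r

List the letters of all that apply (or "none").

none

R is not reflexive: not 0 R 0.
R is not symmetric: 0 R 2 but not 2 R 0.
R is not transitive: 0 R 1 and 1 R 0 but not 0 R 0.
R is not a subset of the identity: 0 R 1 with 0 ≠ 1.
(A) axiom T: valid iff R is reflexive. R is not reflexive — not valid.
(B) Dia r -> r (the converse of T) corresponds to R being a subset of the identity. Here R ⊄ identity, so not valid.
(C) r -> Box Dia r is axiom B, which corresponds to symmetry. R is not symmetric — not valid.
(D) Dia Dia r -> Dia r is the dual of axiom 4; it is valid on a frame exactly when R is transitive. R is not transitive, so not valid.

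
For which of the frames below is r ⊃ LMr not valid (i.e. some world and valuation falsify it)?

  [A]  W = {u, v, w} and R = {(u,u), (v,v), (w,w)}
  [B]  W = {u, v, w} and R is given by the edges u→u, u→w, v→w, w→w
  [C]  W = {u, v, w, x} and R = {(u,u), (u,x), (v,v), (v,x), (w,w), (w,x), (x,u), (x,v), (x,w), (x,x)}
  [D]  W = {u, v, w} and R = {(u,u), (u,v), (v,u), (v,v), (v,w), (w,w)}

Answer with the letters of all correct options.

The schema r ⊃ LMr is axiom B; it is valid on a frame iff R is symmetric.
(A) R is symmetric (every R-edge is matched by its reverse), so the schema is valid here.
(B) R is not symmetric (u R w but not w R u), so the schema fails here.
(C) R is symmetric (every R-edge is matched by its reverse), so the schema is valid here.
(D) R is not symmetric (v R w but not w R v), so the schema fails here.

B, D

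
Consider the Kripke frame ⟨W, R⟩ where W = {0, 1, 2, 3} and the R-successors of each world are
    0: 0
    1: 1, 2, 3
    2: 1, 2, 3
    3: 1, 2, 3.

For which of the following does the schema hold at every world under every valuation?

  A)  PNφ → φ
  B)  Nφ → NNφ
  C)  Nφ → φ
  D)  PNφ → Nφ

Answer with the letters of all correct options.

A, B, C, D

R is reflexive: each world relates to itself.
R is symmetric: every R-edge is matched by its reverse.
R is transitive: R is closed under composition.
R is euclidean: any two R-successors of the same world are R-related.
(A) the dual of axiom B: valid iff R is symmetric. R is symmetric — valid.
(B) Nφ → NNφ is axiom 4, which corresponds to transitivity. R is transitive — valid.
(C) Nφ → φ is axiom T, which corresponds to reflexivity. R is reflexive — valid.
(D) PNφ → Nφ is the dual of axiom 5, which corresponds to the euclidean property. R is euclidean — valid.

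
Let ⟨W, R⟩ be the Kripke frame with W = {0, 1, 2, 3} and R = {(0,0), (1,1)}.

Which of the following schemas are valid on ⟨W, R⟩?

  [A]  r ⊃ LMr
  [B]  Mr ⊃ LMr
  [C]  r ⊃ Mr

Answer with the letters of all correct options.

A, B

R is not reflexive: not 2 R 2.
R is symmetric: every R-edge is matched by its reverse.
R is euclidean: any two R-successors of the same world are R-related.
(A) r ⊃ LMr (axiom B) characterises the symmetric frames. R is symmetric — valid.
(B) Mr ⊃ LMr is axiom 5, which corresponds to the euclidean property. R is euclidean — valid.
(C) r ⊃ Mr (the dual of axiom T) characterises the reflexive frames. R is not reflexive — not valid.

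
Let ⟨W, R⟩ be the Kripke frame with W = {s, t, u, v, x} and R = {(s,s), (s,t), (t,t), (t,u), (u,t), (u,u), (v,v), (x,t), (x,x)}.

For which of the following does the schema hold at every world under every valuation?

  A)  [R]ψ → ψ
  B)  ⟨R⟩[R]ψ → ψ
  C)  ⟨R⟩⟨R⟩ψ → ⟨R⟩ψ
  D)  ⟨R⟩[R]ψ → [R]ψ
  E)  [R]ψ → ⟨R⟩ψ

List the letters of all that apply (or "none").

A, E

R is reflexive: each world relates to itself.
R is not symmetric: s R t but not t R s.
R is not transitive: s R t and t R u but not s R u.
R is not euclidean: s R t and s R s but not t R s.
R is serial: every world has an R-successor.
(A) axiom T: valid iff R is reflexive. R is reflexive — valid.
(B) the dual of axiom B: valid iff R is symmetric. R is not symmetric — not valid.
(C) ⟨R⟩⟨R⟩ψ → ⟨R⟩ψ (the dual of axiom 4) characterises the transitive frames. R is not transitive — not valid.
(D) ⟨R⟩[R]ψ → [R]ψ is the dual of axiom 5, which corresponds to the euclidean property. R is not euclidean — not valid.
(E) [R]ψ → ⟨R⟩ψ is axiom D; it is valid on a frame exactly when R is serial. R is serial, so valid.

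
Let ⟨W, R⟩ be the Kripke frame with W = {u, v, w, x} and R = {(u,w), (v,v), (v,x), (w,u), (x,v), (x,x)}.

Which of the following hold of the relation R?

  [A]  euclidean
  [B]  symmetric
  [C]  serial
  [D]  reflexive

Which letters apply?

(A) not euclidean: u R w and u R w but not w R w.
(B) symmetric: every R-edge is matched by its reverse.
(C) serial: every world has an R-successor.
(D) not reflexive: not u R u.

B, C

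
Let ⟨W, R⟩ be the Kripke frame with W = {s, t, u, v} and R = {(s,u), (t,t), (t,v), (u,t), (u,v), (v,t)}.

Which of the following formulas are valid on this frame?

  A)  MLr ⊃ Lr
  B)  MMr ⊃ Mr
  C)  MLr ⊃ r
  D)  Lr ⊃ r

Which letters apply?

none

R is not reflexive: not s R s.
R is not symmetric: s R u but not u R s.
R is not transitive: s R u and u R t but not s R t.
R is not euclidean: s R u and s R u but not u R u.
(A) MLr ⊃ Lr is the dual of axiom 5; it is valid on a frame exactly when R is euclidean. R is not euclidean, so not valid.
(B) MMr ⊃ Mr is the dual of axiom 4; it is valid on a frame exactly when R is transitive. R is not transitive, so not valid.
(C) MLr ⊃ r is the dual of axiom B; it is valid on a frame exactly when R is symmetric. R is not symmetric, so not valid.
(D) Lr ⊃ r (axiom T) characterises the reflexive frames. R is not reflexive — not valid.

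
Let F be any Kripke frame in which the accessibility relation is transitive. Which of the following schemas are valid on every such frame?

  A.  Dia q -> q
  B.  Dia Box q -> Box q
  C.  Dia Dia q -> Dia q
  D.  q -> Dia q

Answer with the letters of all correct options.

(A) Dia q -> q is the converse of T; it holds exactly when R ⊆ identity. Such an R need not be a subset of the identity — not valid.
(B) Dia Box q -> Box q is the dual of axiom 5; it is valid on a frame exactly when R is euclidean. Such an R need not be euclidean, so not valid.
(C) Dia Dia q -> Dia q is the dual of axiom 4; it is valid on a frame exactly when R is transitive. Every such R is transitive, so valid.
(D) q -> Dia q (the dual of axiom T) characterises the reflexive frames. Such an R need not be reflexive — not valid.

C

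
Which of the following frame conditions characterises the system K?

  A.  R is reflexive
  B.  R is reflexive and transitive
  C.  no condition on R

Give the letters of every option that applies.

(A) this class determines T (= KT), not K.
(B) this class determines S4, not K.
(C) K is sound and complete for exactly this class.

C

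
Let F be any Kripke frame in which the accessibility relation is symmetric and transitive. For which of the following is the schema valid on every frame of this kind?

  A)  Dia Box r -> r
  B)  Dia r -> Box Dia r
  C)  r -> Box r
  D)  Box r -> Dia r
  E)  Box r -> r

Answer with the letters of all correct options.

A, B

A symmetric transitive relation is euclidean (uRv and uRw give vRu by symmetry, then vRw by transitivity).
(A) Dia Box r -> r (the dual of axiom B) characterises the symmetric frames. Every such R is symmetric — valid.
(B) axiom 5: valid iff R is euclidean. Every such R is euclidean — valid.
(C) r -> Box r (equivalent to ◇p→p) corresponds to R being a subset of the identity. Such an R need not be a subset of the identity, so not valid.
(D) Box r -> Dia r (axiom D) characterises the serial frames. Such an R need not be serial — not valid.
(E) Box r -> r is axiom T, which corresponds to reflexivity. Such an R need not be reflexive — not valid.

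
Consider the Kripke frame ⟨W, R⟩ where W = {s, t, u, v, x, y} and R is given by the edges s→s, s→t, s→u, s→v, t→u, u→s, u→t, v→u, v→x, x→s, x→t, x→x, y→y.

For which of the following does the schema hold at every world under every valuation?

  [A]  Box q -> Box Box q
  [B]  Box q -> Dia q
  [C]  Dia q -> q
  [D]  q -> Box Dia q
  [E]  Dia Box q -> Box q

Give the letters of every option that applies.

B

R is not symmetric: s R t but not t R s.
R is not transitive: s R v and v R x but not s R x.
R is not euclidean: s R t and s R s but not t R s.
R is serial: every world has an R-successor.
R is not a subset of the identity: s R t with s ≠ t.
(A) axiom 4: valid iff R is transitive. R is not transitive — not valid.
(B) Box q -> Dia q (axiom D) characterises the serial frames. R is serial — valid.
(C) Dia q -> q is the converse of T; it holds exactly when R ⊆ identity. Here R ⊄ identity — not valid.
(D) axiom B: valid iff R is symmetric. R is not symmetric — not valid.
(E) Dia Box q -> Box q (the dual of axiom 5) characterises the euclidean frames. R is not euclidean — not valid.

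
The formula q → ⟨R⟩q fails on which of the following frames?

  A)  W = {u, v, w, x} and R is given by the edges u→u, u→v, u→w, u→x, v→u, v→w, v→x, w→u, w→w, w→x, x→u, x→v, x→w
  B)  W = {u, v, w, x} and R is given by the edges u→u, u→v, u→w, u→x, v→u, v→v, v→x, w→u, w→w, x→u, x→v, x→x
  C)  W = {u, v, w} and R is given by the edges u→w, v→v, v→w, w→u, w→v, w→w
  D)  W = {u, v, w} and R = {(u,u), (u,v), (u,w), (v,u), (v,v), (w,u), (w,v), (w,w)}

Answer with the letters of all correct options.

A, C

The schema q → ⟨R⟩q is the dual of axiom T; it is valid on a frame iff R is reflexive.
(A) R is not reflexive (not v R v), so the schema fails here.
(B) R is reflexive (each world relates to itself), so the schema is valid here.
(C) R is not reflexive (not u R u), so the schema fails here.
(D) R is reflexive (each world relates to itself), so the schema is valid here.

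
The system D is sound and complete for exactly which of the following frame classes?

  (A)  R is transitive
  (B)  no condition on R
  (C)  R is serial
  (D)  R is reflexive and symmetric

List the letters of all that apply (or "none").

C

(A) this class determines K4, not D.
(B) this class determines K, not D.
(C) D is sound and complete for exactly this class.
(D) this class determines B (= KTB), not D.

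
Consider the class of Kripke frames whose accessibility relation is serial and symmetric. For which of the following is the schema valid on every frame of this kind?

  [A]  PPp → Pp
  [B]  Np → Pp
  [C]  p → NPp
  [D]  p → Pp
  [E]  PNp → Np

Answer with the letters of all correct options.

B, C

(A) PPp → Pp is the dual of axiom 4; it is valid on a frame exactly when R is transitive. Such an R need not be transitive, so not valid.
(B) axiom D: valid iff R is serial. Every such R is serial — valid.
(C) p → NPp is axiom B; it is valid on a frame exactly when R is symmetric. Every such R is symmetric, so valid.
(D) p → Pp (the dual of axiom T) characterises the reflexive frames. Such an R need not be reflexive — not valid.
(E) PNp → Np is the dual of axiom 5, which corresponds to the euclidean property. Such an R need not be euclidean — not valid.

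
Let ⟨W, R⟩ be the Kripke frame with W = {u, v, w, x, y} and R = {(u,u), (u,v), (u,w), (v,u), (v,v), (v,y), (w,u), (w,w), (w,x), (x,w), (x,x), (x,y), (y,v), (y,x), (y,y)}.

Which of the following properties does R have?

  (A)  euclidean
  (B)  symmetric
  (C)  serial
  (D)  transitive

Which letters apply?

(A) not euclidean: u R v and u R w but not v R w.
(B) symmetric: every R-edge is matched by its reverse.
(C) serial: every world has an R-successor.
(D) not transitive: u R v and v R y but not u R y.

B, C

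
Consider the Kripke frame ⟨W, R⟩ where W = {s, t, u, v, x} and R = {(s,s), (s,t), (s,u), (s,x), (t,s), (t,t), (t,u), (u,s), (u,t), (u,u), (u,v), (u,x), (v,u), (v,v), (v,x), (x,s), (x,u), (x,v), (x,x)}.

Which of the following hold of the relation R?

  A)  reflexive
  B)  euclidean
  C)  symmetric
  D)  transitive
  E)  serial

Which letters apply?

A, C, E

(A) reflexive: each world relates to itself.
(B) not euclidean: s R t and s R x but not t R x.
(C) symmetric: every R-edge is matched by its reverse.
(D) not transitive: s R u and u R v but not s R v.
(E) serial: every world has an R-successor.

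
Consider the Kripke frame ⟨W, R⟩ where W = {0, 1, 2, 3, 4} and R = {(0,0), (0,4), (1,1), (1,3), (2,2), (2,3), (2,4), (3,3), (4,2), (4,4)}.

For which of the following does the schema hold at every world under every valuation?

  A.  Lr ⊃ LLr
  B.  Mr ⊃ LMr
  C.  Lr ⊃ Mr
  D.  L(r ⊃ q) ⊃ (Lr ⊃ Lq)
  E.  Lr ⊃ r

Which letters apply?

R is reflexive: each world relates to itself.
R is not transitive: 0 R 4 and 4 R 2 but not 0 R 2.
R is not euclidean: 0 R 4 and 0 R 0 but not 4 R 0.
R is serial: every world has an R-successor.
(A) axiom 4: valid iff R is transitive. R is not transitive — not valid.
(B) axiom 5: valid iff R is euclidean. R is not euclidean — not valid.
(C) Lr ⊃ Mr is axiom D, which corresponds to seriality. R is serial — valid.
(D) L(r ⊃ q) ⊃ (Lr ⊃ Lq) is the K axiom; it holds on all frames — valid.
(E) Lr ⊃ r is axiom T; it is valid on a frame exactly when R is reflexive. R is reflexive, so valid.

C, D, E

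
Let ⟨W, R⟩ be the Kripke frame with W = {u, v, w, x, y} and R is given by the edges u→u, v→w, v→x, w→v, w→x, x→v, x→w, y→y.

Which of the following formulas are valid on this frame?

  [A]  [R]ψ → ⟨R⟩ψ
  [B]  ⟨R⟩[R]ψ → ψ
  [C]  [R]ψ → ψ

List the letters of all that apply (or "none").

A, B

R is not reflexive: not v R v.
R is symmetric: every R-edge is matched by its reverse.
R is serial: every world has an R-successor.
(A) axiom D: valid iff R is serial. R is serial — valid.
(B) ⟨R⟩[R]ψ → ψ (the dual of axiom B) characterises the symmetric frames. R is symmetric — valid.
(C) [R]ψ → ψ (axiom T) characterises the reflexive frames. R is not reflexive — not valid.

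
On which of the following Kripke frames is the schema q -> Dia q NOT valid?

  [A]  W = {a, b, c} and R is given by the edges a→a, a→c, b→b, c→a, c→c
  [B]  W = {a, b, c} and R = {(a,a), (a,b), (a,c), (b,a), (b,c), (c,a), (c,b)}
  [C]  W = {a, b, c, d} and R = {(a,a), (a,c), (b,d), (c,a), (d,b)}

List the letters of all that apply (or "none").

B, C

The schema q -> Dia q is the dual of axiom T; it is valid on a frame iff R is reflexive.
(A) R is reflexive (each world relates to itself), so the schema is valid here.
(B) R is not reflexive (not b R b), so the schema fails here.
(C) R is not reflexive (not b R b), so the schema fails here.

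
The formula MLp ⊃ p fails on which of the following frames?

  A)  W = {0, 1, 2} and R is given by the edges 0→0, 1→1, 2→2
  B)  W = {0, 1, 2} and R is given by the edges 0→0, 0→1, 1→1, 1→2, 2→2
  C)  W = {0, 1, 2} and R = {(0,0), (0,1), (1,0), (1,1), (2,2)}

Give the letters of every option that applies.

B

The schema MLp ⊃ p is the dual of axiom B; it is valid on a frame iff R is symmetric.
(A) R is symmetric (every R-edge is matched by its reverse), so the schema is valid here.
(B) R is not symmetric (0 R 1 but not 1 R 0), so the schema fails here.
(C) R is symmetric (every R-edge is matched by its reverse), so the schema is valid here.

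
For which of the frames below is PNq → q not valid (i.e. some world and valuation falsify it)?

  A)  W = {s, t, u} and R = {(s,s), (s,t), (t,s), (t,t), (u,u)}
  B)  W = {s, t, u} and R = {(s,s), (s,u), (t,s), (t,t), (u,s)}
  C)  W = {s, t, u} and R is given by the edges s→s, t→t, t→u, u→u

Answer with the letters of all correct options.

B, C

The schema PNq → q is the dual of axiom B; it is valid on a frame iff R is symmetric.
(A) R is symmetric (every R-edge is matched by its reverse), so the schema is valid here.
(B) R is not symmetric (t R s but not s R t), so the schema fails here.
(C) R is not symmetric (t R u but not u R t), so the schema fails here.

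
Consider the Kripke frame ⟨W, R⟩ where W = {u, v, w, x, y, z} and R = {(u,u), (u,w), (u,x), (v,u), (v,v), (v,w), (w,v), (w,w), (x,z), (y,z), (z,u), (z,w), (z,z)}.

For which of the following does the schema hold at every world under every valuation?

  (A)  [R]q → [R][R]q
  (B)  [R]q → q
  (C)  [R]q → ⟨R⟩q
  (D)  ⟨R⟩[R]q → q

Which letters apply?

C

R is not reflexive: not x R x.
R is not symmetric: u R w but not w R u.
R is not transitive: u R w and w R v but not u R v.
R is serial: every world has an R-successor.
(A) [R]q → [R][R]q is axiom 4; it is valid on a frame exactly when R is transitive. R is not transitive, so not valid.
(B) [R]q → q is axiom T; it is valid on a frame exactly when R is reflexive. R is not reflexive, so not valid.
(C) [R]q → ⟨R⟩q (axiom D) characterises the serial frames. R is serial — valid.
(D) ⟨R⟩[R]q → q is the dual of axiom B; it is valid on a frame exactly when R is symmetric. R is not symmetric, so not valid.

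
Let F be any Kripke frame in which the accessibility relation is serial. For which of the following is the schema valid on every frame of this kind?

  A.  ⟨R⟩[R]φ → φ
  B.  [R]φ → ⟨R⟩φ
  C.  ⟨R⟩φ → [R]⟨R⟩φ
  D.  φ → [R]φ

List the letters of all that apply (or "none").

B

(A) ⟨R⟩[R]φ → φ (the dual of axiom B) characterises the symmetric frames. Such an R need not be symmetric — not valid.
(B) [R]φ → ⟨R⟩φ is axiom D; it is valid on a frame exactly when R is serial. Every such R is serial, so valid.
(C) ⟨R⟩φ → [R]⟨R⟩φ is axiom 5; it is valid on a frame exactly when R is euclidean. Such an R need not be euclidean, so not valid.
(D) φ → [R]φ is equivalent to ◇p→p; it holds exactly when R ⊆ identity. Such an R need not be a subset of the identity — not valid.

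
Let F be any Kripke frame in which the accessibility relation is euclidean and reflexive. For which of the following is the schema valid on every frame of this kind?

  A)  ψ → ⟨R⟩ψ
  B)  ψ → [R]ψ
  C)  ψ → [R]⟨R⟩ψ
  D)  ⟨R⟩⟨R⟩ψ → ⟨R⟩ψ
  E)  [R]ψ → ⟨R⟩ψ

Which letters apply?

A, C, D, E

A reflexive euclidean relation is also symmetric (from wRw and wRv the euclidean condition gives vRw) and hence transitive; it is an equivalence relation.
(A) ψ → ⟨R⟩ψ is the dual of axiom T, which corresponds to reflexivity. Every such R is reflexive — valid.
(B) ψ → [R]ψ (equivalent to ◇p→p) corresponds to R being a subset of the identity. Such an R need not be a subset of the identity, so not valid.
(C) ψ → [R]⟨R⟩ψ (axiom B) characterises the symmetric frames. Every such R is symmetric — valid.
(D) the dual of axiom 4: valid iff R is transitive. Every such R is transitive — valid.
(E) [R]ψ → ⟨R⟩ψ is axiom D, which corresponds to seriality. Every such R is serial — valid.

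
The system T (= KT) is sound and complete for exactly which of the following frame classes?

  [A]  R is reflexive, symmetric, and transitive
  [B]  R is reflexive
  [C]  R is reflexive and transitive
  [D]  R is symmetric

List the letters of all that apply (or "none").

B

(A) this class determines S5, not T (= KT).
(B) T (= KT) is sound and complete for exactly this class.
(C) this class determines S4, not T (= KT).
(D) this class determines KB, not T (= KT).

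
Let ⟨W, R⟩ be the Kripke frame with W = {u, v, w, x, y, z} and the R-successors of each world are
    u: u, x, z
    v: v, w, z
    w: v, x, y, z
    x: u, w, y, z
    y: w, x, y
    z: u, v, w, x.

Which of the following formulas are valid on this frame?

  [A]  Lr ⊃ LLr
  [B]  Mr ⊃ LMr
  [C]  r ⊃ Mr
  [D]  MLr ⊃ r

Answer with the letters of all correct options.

D

R is not reflexive: not w R w.
R is symmetric: every R-edge is matched by its reverse.
R is not transitive: u R x and x R w but not u R w.
R is not euclidean: w R v and w R x but not v R x.
(A) axiom 4: valid iff R is transitive. R is not transitive — not valid.
(B) Mr ⊃ LMr is axiom 5; it is valid on a frame exactly when R is euclidean. R is not euclidean, so not valid.
(C) r ⊃ Mr is the dual of axiom T, which corresponds to reflexivity. R is not reflexive — not valid.
(D) the dual of axiom B: valid iff R is symmetric. R is symmetric — valid.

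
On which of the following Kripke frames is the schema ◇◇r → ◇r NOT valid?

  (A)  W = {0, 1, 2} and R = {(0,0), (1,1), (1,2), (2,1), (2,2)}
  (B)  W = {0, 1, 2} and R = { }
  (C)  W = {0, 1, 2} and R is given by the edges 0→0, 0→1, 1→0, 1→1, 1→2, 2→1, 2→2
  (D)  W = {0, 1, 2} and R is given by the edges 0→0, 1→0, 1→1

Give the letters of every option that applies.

C

The schema ◇◇r → ◇r is the dual of axiom 4; it is valid on a frame iff R is transitive.
(A) R is transitive (R is closed under composition), so the schema is valid here.
(B) R is transitive (R is closed under composition), so the schema is valid here.
(C) R is not transitive (0 R 1 and 1 R 2 but not 0 R 2), so the schema fails here.
(D) R is transitive (R is closed under composition), so the schema is valid here.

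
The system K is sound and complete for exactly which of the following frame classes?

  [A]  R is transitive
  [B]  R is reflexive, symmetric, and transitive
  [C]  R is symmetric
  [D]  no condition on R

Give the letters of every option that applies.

(A) this class determines K4, not K.
(B) this class determines S5, not K.
(C) this class determines KB, not K.
(D) K is sound and complete for exactly this class.

D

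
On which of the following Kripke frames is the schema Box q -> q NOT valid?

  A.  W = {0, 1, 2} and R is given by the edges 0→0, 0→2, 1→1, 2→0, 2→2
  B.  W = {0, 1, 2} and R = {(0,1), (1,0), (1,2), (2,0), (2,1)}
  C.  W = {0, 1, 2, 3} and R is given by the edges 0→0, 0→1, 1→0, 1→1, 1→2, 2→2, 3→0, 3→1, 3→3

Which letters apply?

The schema Box q -> q is axiom T; it is valid on a frame iff R is reflexive.
(A) R is reflexive (each world relates to itself), so the schema is valid here.
(B) R is not reflexive (not 0 R 0), so the schema fails here.
(C) R is reflexive (each world relates to itself), so the schema is valid here.

B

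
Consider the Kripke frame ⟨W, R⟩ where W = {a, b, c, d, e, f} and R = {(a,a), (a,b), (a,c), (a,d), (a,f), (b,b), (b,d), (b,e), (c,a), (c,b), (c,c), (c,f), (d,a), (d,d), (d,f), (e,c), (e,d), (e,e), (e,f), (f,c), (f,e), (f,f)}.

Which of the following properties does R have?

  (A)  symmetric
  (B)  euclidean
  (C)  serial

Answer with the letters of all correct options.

C

(A) not symmetric: a R b but not b R a.
(B) not euclidean: a R b and a R a but not b R a.
(C) serial: every world has an R-successor.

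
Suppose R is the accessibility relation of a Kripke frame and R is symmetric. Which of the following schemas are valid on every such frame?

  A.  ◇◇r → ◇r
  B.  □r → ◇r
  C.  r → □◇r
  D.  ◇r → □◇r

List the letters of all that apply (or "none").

C

(A) ◇◇r → ◇r is the dual of axiom 4, which corresponds to transitivity. Such an R need not be transitive — not valid.
(B) □r → ◇r is axiom D; it is valid on a frame exactly when R is serial. Such an R need not be serial, so not valid.
(C) r → □◇r is axiom B, which corresponds to symmetry. Every such R is symmetric — valid.
(D) ◇r → □◇r is axiom 5; it is valid on a frame exactly when R is euclidean. Such an R need not be euclidean, so not valid.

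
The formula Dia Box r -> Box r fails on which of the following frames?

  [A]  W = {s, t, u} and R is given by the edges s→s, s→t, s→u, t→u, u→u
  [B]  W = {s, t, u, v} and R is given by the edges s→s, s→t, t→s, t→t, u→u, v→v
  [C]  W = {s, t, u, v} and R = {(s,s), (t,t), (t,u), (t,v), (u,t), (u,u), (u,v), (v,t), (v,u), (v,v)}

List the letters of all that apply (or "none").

A

The schema Dia Box r -> Box r is the dual of axiom 5; it is valid on a frame iff R is euclidean.
(A) R is not euclidean (s R t and s R s but not t R s), so the schema fails here.
(B) R is euclidean (any two R-successors of the same world are R-related), so the schema is valid here.
(C) R is euclidean (any two R-successors of the same world are R-related), so the schema is valid here.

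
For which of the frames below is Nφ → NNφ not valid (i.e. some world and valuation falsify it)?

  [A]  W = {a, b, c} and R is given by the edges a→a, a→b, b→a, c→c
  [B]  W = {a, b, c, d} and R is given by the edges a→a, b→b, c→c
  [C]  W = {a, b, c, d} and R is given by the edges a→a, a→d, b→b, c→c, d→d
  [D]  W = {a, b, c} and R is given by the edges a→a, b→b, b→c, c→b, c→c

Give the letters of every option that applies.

The schema Nφ → NNφ is axiom 4; it is valid on a frame iff R is transitive.
(A) R is not transitive (b R a and a R b but not b R b), so the schema fails here.
(B) R is transitive (R is closed under composition), so the schema is valid here.
(C) R is transitive (R is closed under composition), so the schema is valid here.
(D) R is transitive (R is closed under composition), so the schema is valid here.

A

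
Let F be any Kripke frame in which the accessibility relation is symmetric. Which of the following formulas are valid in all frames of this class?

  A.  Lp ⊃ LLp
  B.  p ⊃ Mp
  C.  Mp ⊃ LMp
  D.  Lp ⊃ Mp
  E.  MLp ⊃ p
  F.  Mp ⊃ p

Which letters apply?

E

(A) axiom 4: valid iff R is transitive. Such an R need not be transitive — not valid.
(B) p ⊃ Mp is the dual of axiom T, which corresponds to reflexivity. Such an R need not be reflexive — not valid.
(C) Mp ⊃ LMp is axiom 5; it is valid on a frame exactly when R is euclidean. Such an R need not be euclidean, so not valid.
(D) axiom D: valid iff R is serial. Such an R need not be serial — not valid.
(E) MLp ⊃ p is the dual of axiom B; it is valid on a frame exactly when R is symmetric. Every such R is symmetric, so valid.
(F) Mp ⊃ p is valid only on frames where every R-edge is a self-loop. Such an R need not be a subset of the identity — not valid.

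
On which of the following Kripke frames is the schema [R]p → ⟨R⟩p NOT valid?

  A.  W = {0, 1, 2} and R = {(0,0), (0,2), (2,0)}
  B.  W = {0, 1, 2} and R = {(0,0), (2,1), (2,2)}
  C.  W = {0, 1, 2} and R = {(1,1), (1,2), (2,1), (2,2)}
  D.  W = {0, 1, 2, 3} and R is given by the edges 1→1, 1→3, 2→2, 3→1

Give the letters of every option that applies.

The schema [R]p → ⟨R⟩p is axiom D; it is valid on a frame iff R is serial.
(A) R is not serial (1 has no R-successor), so the schema fails here.
(B) R is not serial (1 has no R-successor), so the schema fails here.
(C) R is not serial (0 has no R-successor), so the schema fails here.
(D) R is not serial (0 has no R-successor), so the schema fails here.

A, B, C, D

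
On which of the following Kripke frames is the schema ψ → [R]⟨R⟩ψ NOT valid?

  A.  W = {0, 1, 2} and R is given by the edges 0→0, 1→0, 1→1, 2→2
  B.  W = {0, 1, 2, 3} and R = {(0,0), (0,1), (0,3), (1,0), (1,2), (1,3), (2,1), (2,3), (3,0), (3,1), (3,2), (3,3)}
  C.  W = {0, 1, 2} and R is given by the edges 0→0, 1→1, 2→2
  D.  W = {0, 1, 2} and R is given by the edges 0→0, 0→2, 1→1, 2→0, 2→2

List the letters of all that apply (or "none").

A

The schema ψ → [R]⟨R⟩ψ is axiom B; it is valid on a frame iff R is symmetric.
(A) R is not symmetric (1 R 0 but not 0 R 1), so the schema fails here.
(B) R is symmetric (every R-edge is matched by its reverse), so the schema is valid here.
(C) R is symmetric (every R-edge is matched by its reverse), so the schema is valid here.
(D) R is symmetric (every R-edge is matched by its reverse), so the schema is valid here.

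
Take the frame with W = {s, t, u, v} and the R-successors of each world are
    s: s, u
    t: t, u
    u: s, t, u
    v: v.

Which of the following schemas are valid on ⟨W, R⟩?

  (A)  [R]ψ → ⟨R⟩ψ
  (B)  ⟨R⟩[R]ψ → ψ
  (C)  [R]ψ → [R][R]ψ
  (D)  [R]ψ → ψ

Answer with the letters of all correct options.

A, B, D

R is reflexive: each world relates to itself.
R is symmetric: every R-edge is matched by its reverse.
R is not transitive: s R u and u R t but not s R t.
R is serial: every world has an R-successor.
(A) [R]ψ → ⟨R⟩ψ is axiom D; it is valid on a frame exactly when R is serial. R is serial, so valid.
(B) ⟨R⟩[R]ψ → ψ is the dual of axiom B, which corresponds to symmetry. R is symmetric — valid.
(C) [R]ψ → [R][R]ψ (axiom 4) characterises the transitive frames. R is not transitive — not valid.
(D) [R]ψ → ψ is axiom T; it is valid on a frame exactly when R is reflexive. R is reflexive, so valid.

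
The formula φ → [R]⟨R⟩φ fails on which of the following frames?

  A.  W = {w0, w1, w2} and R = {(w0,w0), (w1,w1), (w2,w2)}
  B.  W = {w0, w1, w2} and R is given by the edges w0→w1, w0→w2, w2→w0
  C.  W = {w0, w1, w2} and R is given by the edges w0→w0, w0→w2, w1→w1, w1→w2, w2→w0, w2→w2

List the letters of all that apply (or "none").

B, C

The schema φ → [R]⟨R⟩φ is axiom B; it is valid on a frame iff R is symmetric.
(A) R is symmetric (every R-edge is matched by its reverse), so the schema is valid here.
(B) R is not symmetric (w0 R w1 but not w1 R w0), so the schema fails here.
(C) R is not symmetric (w1 R w2 but not w2 R w1), so the schema fails here.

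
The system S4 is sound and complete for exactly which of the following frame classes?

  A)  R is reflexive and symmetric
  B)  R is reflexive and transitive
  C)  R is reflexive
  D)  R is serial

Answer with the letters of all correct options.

B

(A) this class determines B (= KTB), not S4.
(B) S4 is sound and complete for exactly this class.
(C) this class determines T (= KT), not S4.
(D) this class determines D, not S4.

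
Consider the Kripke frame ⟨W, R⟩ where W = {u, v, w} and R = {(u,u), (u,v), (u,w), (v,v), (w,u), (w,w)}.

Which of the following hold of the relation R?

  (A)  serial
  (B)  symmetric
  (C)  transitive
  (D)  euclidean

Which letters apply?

A

(A) serial: every world has an R-successor.
(B) not symmetric: u R v but not v R u.
(C) not transitive: w R u and u R v but not w R v.
(D) not euclidean: u R v and u R u but not v R u.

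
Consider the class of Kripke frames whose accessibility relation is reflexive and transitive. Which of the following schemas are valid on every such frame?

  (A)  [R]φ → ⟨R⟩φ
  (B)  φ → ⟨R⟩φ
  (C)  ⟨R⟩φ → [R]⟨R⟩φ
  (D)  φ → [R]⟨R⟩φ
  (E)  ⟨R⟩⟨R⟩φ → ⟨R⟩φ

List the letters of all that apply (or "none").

A, B, E

Reflexive relations are serial.
(A) [R]φ → ⟨R⟩φ (axiom D) characterises the serial frames. Every such R is serial — valid.
(B) φ → ⟨R⟩φ is the dual of axiom T, which corresponds to reflexivity. Every such R is reflexive — valid.
(C) ⟨R⟩φ → [R]⟨R⟩φ is axiom 5; it is valid on a frame exactly when R is euclidean. Such an R need not be euclidean, so not valid.
(D) φ → [R]⟨R⟩φ is axiom B, which corresponds to symmetry. Such an R need not be symmetric — not valid.
(E) ⟨R⟩⟨R⟩φ → ⟨R⟩φ is the dual of axiom 4, which corresponds to transitivity. Every such R is transitive — valid.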